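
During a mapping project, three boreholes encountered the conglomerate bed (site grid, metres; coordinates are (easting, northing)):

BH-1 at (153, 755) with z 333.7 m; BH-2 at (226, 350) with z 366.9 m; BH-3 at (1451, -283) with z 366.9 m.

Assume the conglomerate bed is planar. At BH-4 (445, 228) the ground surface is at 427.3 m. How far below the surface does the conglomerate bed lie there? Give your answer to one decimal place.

Two edge vectors: BH-1→BH-2 = (73, -405, 33.2), BH-1→BH-3 = (1298, -1038, 33.2).
Normal n = (BH-1→BH-2) × (BH-1→BH-3) = (21015.6, 40670, 449916).
So ∂z/∂E = −n_x/n_z = −0.046710 and ∂z/∂N = −n_y/n_z = −0.090395.
Intercept c from BH-1: 333.7 + 7.15 + 68.25 = 409.09.
At (445, 228): z_contact = −20.79 − 20.61 + 409.09 = 367.70 m.
Depth below ground = 427.3 − 367.70 = 59.6 m.

59.6 m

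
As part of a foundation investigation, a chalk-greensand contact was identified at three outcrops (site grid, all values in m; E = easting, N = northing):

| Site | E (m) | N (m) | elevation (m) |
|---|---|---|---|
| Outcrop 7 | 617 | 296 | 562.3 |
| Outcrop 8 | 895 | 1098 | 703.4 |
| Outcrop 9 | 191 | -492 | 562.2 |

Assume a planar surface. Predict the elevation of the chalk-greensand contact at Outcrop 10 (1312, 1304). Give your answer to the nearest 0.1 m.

426.4 m

Let the plane be z = a·E + b·N + c.
Outcrop 8−Outcrop 7: 278a + 802b = 141.1;  Outcrop 9−Outcrop 7: −426a − 788b = −0.1.
Solving gives a = −0.906342, b = 0.490103.
Then c = 562.3 − a·617 − b·296 = 976.44.
At (1312, 1304): z = −1189.1 + 639.1 + 976.44 = 426.4 m.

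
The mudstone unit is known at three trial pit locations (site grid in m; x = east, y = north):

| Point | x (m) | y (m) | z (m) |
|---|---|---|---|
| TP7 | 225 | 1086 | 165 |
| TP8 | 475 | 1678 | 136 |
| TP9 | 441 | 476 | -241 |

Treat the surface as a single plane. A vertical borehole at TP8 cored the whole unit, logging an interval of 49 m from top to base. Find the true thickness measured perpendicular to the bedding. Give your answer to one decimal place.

Let the plane be z = a·x + b·y + c.
TP8−TP7: 250a + 592b = −29;  TP9−TP7: 216a − 610b = −406.
Solving gives a = −0.92036, b = 0.33968.
|∇z| = √(a²+b²) = 0.98104, so dip δ = arctan(0.98104) = 44.45°.
True thickness = vertical thickness × cos δ = 49 × cos 44.45° = 35.0 m.

35.0 m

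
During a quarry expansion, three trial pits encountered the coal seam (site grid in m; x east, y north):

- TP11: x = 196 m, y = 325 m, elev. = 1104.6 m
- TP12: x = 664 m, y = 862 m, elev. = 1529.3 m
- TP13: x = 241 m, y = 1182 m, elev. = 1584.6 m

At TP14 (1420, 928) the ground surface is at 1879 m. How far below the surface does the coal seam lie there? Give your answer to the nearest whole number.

101 m

Two edge vectors: TP11→TP12 = (468, 537, 424.7), TP11→TP13 = (45, 857, 480).
Normal n = (TP11→TP12) × (TP11→TP13) = (-106207.9, -205528.5, 376911).
So ∂z/∂x = −n_x/n_z = 0.28179 and ∂z/∂y = −n_y/n_z = 0.54530.
Intercept c from TP11: 1104.6 − 55.23 − 177.22 = 872.15.
At (1420, 928): z_contact = 400.1 + 506.0 + 872.15 = 1778.3 m.
Depth below ground = 1879 − 1778.3 = 101 m.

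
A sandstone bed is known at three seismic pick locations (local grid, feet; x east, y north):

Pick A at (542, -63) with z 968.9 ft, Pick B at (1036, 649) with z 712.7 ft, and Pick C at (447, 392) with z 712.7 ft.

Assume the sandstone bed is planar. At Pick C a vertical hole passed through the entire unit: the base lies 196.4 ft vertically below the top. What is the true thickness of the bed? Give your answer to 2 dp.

171.14 ft

Let the plane be z = a·x + b·y + c.
Pick B−Pick A: 494a + 712b = −256.2;  Pick C−Pick A: −95a + 455b = −256.2.
Solving gives a = 0.22517, b = −0.51606.
|∇z| = √(a²+b²) = 0.56305, so dip δ = arctan(0.56305) = 29.38°.
True thickness = vertical thickness × cos δ = 196.4 × cos 29.38° = 171.14 ft.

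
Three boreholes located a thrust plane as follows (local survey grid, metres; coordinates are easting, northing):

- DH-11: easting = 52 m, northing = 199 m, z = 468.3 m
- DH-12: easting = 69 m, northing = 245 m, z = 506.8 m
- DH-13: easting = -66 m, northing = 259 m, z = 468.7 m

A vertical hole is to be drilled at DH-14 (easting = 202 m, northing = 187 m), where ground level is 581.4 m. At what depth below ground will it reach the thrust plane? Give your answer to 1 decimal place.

Two edge vectors: DH-11→DH-12 = (17, 46, 38.5), DH-11→DH-13 = (-118, 60, 0.4).
Normal n = (DH-11→DH-12) × (DH-11→DH-13) = (-2291.6, -4549.8, 6448).
So ∂z/∂easting = −n_x/n_z = 0.35540 and ∂z/∂northing = −n_y/n_z = 0.70561.
Intercept c from DH-11: 468.3 − 18.48 − 140.42 = 309.40.
At (202, 187): z_contact = 71.79 + 131.95 + 309.40 = 513.14 m.
Depth below ground = 581.4 − 513.14 = 68.3 m.

68.3 m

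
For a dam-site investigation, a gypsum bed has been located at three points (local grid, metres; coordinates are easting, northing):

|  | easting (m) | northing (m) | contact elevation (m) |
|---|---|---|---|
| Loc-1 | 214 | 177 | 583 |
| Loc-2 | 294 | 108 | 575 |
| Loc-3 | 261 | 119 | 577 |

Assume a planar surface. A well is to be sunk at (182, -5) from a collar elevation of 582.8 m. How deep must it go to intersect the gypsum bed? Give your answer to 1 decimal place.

12.2 m

Let the plane be z = a·easting + b·northing + c.
Loc-2−Loc-1: 80a − 69b = −8;  Loc-3−Loc-1: 47a − 58b = −6.
Solving gives a = −0.03579, b = 0.07445.
Then c = 583 − a·214 − b·177 = 577.48.
At (182, -5): z_contact = −6.51 − 0.37 + 577.48 = 570.60 m.
Depth below ground = 582.8 − 570.60 = 12.2 m.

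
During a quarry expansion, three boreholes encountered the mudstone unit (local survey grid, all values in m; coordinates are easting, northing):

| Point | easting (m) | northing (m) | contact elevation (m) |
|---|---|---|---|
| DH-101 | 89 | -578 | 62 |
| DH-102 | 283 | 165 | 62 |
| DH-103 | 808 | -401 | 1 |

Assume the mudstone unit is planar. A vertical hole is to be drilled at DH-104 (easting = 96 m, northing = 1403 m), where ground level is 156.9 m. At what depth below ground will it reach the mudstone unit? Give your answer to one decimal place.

48.6 m

Let the plane be z = a·easting + b·northing + c.
DH-102−DH-101: 194a + 743b = 0;  DH-103−DH-101: 719a + 177b = −61.
Solving gives a = −0.090668, b = 0.023674.
Then c = 62 − a·89 − b·-578 = 83.75.
At (96, 1403): z_contact = −8.70 + 33.21 + 83.75 = 108.26 m.
Depth below ground = 156.9 − 108.26 = 48.6 m.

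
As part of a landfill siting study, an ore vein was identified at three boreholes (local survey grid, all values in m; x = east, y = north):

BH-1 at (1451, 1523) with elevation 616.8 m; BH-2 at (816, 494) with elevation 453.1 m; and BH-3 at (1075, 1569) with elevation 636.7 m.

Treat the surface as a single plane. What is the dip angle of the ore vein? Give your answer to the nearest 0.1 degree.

Let the plane be z = a·x + b·y + c.
BH-2−BH-1: −635a − 1029b = −163.7;  BH-3−BH-1: −376a + 46b = 19.9.
Solving gives a = −0.03111, b = 0.17829.
Gradient magnitude |∇z| = √(a² + b²) = √(0.00097 + 0.03179) = 0.18098.
True dip = arctan(0.18098) = 10.3°, dipping toward S (azimuth ≈ 170°).

10.3°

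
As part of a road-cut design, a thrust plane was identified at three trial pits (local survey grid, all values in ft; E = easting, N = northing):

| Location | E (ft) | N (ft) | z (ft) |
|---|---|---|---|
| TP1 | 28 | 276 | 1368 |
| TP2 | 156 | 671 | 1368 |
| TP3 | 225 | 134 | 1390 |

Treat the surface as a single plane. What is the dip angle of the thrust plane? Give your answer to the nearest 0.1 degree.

Let the plane be z = a·E + b·N + c.
TP2−TP1: 128a + 395b = 0;  TP3−TP1: 197a − 142b = 22.
Solving gives a = 0.09053, b = −0.02934.
Gradient magnitude |∇z| = √(a² + b²) = √(0.00820 + 0.00086) = 0.09516.
True dip = arctan(0.09516) = 5.4°, dipping toward WNW (azimuth ≈ 288°).

5.4°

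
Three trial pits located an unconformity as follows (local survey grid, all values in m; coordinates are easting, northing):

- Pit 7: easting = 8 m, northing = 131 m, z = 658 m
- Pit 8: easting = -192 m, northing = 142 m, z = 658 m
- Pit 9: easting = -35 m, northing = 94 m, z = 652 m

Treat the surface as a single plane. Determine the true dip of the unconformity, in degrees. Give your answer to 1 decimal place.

Two edge vectors: Pit 7→Pit 8 = (-200, 11, 0), Pit 7→Pit 9 = (-43, -37, -6).
Normal n = (Pit 7→Pit 8) × (Pit 7→Pit 9) = (-66, -1200, 7873).
So ∂z/∂easting = −n_x/n_z = 0.00838 and ∂z/∂northing = −n_y/n_z = 0.15242.
Gradient magnitude |∇z| = √(a² + b²) = √(0.00007 + 0.02323) = 0.15265.
True dip = arctan(0.15265) = 8.7°, dipping toward S (azimuth ≈ 183°).

8.7°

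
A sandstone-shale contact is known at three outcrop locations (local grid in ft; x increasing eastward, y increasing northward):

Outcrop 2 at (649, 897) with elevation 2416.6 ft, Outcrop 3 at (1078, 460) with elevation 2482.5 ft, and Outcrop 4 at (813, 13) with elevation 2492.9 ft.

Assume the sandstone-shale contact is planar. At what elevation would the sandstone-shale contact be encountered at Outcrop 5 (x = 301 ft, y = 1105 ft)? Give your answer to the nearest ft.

2374 ft

Two edge vectors: Outcrop 2→Outcrop 3 = (429, -437, 65.9), Outcrop 2→Outcrop 4 = (164, -884, 76.3).
Normal n = (Outcrop 2→Outcrop 3) × (Outcrop 2→Outcrop 4) = (24912.5, -21925.1, -307568).
So ∂z/∂x = −n_x/n_z = 0.08100 and ∂z/∂y = −n_y/n_z = −0.07129.
Intercept c from Outcrop 2: 2416.6 − 52.57 + 63.94 = 2427.98.
At (301, 1105): z = 24.4 − 78.8 + 2427.98 = 2373.6 ft.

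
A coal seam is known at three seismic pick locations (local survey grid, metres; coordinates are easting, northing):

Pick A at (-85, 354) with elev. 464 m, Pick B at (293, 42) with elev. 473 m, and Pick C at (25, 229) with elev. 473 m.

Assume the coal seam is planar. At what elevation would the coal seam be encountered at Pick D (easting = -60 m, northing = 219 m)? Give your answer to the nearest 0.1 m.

Let the plane be z = a·easting + b·northing + c.
Pick B−Pick A: 378a − 312b = 9;  Pick C−Pick A: 110a − 125b = 9.
Solving gives a = −0.13016, b = −0.18654.
Then c = 464 − a·-85 − b·354 = 518.97.
At (-60, 219): z = 7.8 − 40.9 + 518.97 = 485.9 m.

485.9 m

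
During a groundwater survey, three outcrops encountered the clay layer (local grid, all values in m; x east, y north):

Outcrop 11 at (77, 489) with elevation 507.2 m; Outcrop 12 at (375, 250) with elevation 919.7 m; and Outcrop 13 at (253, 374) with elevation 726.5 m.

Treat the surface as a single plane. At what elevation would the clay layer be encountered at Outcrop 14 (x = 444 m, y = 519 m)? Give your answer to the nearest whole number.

Two edge vectors: Outcrop 11→Outcrop 12 = (298, -239, 412.5), Outcrop 11→Outcrop 13 = (176, -115, 219.3).
Normal n = (Outcrop 11→Outcrop 12) × (Outcrop 11→Outcrop 13) = (-4975.2, 7248.6, 7794).
So ∂z/∂x = −n_x/n_z = 0.63834 and ∂z/∂y = −n_y/n_z = −0.93002.
Intercept c from Outcrop 11: 507.2 − 49.15 + 454.78 = 912.83.
At (444, 519): z = 283.4 − 482.7 + 912.83 = 713.6 m.

714 m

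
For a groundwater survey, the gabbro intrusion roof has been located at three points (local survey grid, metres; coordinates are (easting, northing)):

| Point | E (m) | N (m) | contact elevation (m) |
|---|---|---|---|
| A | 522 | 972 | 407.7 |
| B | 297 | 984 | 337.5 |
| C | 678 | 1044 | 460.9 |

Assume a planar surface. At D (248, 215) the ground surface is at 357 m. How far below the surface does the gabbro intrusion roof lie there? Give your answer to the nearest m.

78 m

Two edge vectors: A→B = (-225, 12, -70.2), A→C = (156, 72, 53.2).
Normal n = (A→B) × (A→C) = (5692.8, 1018.8, -18072).
So ∂z/∂E = −n_x/n_z = 0.31501 and ∂z/∂N = −n_y/n_z = 0.05637.
Intercept c from A: 407.7 − 164.43 − 54.80 = 188.47.
At (248, 215): z_contact = 78.1 + 12.1 + 188.47 = 278.7 m.
Depth below ground = 357 − 278.7 = 78 m.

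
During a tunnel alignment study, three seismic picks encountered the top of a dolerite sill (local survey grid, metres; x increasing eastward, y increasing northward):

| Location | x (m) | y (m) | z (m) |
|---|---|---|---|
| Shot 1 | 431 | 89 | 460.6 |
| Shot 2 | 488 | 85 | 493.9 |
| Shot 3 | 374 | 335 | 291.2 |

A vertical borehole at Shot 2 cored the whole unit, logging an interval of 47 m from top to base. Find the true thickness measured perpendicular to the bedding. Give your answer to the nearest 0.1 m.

37.0 m

Two edge vectors: Shot 1→Shot 2 = (57, -4, 33.3), Shot 1→Shot 3 = (-57, 246, -169.4).
Normal n = (Shot 1→Shot 2) × (Shot 1→Shot 3) = (-7514.2, 7757.7, 13794).
So ∂z/∂x = −n_x/n_z = 0.54474 and ∂z/∂y = −n_y/n_z = −0.56240.
|∇z| = √(a²+b²) = 0.78297, so dip δ = arctan(0.78297) = 38.06°.
True thickness = vertical thickness × cos δ = 47 × cos 38.06° = 37.0 m.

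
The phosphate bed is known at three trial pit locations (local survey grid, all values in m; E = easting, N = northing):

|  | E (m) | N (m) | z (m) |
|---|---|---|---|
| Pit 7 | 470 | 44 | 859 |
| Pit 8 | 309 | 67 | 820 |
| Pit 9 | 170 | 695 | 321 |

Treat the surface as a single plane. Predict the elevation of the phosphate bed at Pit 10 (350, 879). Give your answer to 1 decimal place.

Let the plane be z = a·E + b·N + c.
Pit 8−Pit 7: −161a + 23b = −39;  Pit 9−Pit 7: −300a + 651b = −538.
Solving gives a = 0.13293, b = −0.76516.
Then c = 859 − a·470 − b·44 = 830.19.
At (350, 879): z = 46.5 − 672.6 + 830.19 = 204.1 m.

204.1 m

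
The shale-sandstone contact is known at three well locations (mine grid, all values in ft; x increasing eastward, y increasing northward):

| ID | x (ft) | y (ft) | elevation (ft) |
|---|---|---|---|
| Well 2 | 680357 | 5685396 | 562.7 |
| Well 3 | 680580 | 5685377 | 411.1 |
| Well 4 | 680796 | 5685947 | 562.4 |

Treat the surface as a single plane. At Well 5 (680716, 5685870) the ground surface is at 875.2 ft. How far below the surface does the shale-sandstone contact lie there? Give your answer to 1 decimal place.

300.9 ft

Let the plane be z = a·x + b·y + c.
Well 3−Well 2: 223a − 19b = −151.6;  Well 4−Well 2: 439a + 551b = −0.3.
Solving gives a = −0.636649290, b = 0.506695170.
Then c = 562.7 − a·680357 − b·5685396 = −2447051.19.
At (680716, 5685870): z_contact = −433377.36 + 2881002.86 − 2447051.19 = 574.32 ft.
Depth below ground = 875.2 − 574.32 = 300.9 ft.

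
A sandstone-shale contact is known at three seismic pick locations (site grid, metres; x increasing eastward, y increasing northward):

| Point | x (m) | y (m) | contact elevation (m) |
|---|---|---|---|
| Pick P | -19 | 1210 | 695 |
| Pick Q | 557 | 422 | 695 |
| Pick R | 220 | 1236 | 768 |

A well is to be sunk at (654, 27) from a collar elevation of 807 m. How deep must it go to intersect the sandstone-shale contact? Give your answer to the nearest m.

Two edge vectors: Pick P→Pick Q = (576, -788, 0), Pick P→Pick R = (239, 26, 73).
Normal n = (Pick P→Pick Q) × (Pick P→Pick R) = (-57524, -42048, 203308).
So ∂z/∂x = −n_x/n_z = 0.28294 and ∂z/∂y = −n_y/n_z = 0.20682.
Intercept c from Pick P: 695 + 5.38 − 250.25 = 450.12.
At (654, 27): z_contact = 185.0 + 5.6 + 450.12 = 640.8 m.
Depth below ground = 807 − 640.8 = 166 m.

166 m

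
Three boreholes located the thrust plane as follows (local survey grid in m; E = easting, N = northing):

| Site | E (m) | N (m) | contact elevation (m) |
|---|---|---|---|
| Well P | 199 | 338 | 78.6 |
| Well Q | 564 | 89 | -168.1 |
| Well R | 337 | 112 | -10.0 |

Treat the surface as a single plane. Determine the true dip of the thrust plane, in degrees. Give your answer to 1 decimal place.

35.0°

Two edge vectors: Well P→Well Q = (365, -249, -246.7), Well P→Well R = (138, -226, -88.6).
Normal n = (Well P→Well Q) × (Well P→Well R) = (-33692.8, -1705.6, -48128).
So ∂z/∂E = −n_x/n_z = −0.70007 and ∂z/∂N = −n_y/n_z = −0.03544.
Gradient magnitude |∇z| = √(a² + b²) = √(0.49009 + 0.00126) = 0.70096.
True dip = arctan(0.70096) = 35.0°, dipping toward E (azimuth ≈ 087°).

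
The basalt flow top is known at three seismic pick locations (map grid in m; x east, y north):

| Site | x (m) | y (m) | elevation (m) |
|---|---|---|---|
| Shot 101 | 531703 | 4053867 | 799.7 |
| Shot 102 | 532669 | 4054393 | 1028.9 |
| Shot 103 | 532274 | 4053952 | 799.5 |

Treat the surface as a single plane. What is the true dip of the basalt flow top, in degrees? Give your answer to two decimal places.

Two edge vectors: Shot 101→Shot 102 = (966, 526, 229.2), Shot 101→Shot 103 = (571, 85, -0.2).
Normal n = (Shot 101→Shot 102) × (Shot 101→Shot 103) = (-19587.2, 131066.4, -218236).
So ∂z/∂x = −n_x/n_z = −0.08975 and ∂z/∂y = −n_y/n_z = 0.60057.
Gradient magnitude |∇z| = √(a² + b²) = √(0.00806 + 0.36069) = 0.60724.
True dip = arctan(0.60724) = 31.27°, dipping toward S (azimuth ≈ 172°).

31.27°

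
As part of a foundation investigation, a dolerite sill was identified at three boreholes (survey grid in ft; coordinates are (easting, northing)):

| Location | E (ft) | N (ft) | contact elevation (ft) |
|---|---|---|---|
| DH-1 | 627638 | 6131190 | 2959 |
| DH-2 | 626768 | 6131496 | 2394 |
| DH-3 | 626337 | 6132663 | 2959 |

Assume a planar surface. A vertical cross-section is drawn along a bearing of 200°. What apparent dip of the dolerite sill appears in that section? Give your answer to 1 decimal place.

47.8°

Two edge vectors: DH-1→DH-2 = (-870, 306, -565), DH-1→DH-3 = (-1301, 1473, 0).
Normal n = (DH-1→DH-2) × (DH-1→DH-3) = (832245, 735065, -883404).
So ∂z/∂E = −n_x/n_z = 0.94209 and ∂z/∂N = −n_y/n_z = 0.83208.
Unit vector along 200° is (sin 200°, cos 200°) = (-0.3420, -0.9397).
Slope in that direction = a·(-0.3420) + b·(-0.9397) = −1.10412.
Apparent dip = arctan|1.10412| = 47.8° (true dip is 51.5°, so apparent ≤ true as expected).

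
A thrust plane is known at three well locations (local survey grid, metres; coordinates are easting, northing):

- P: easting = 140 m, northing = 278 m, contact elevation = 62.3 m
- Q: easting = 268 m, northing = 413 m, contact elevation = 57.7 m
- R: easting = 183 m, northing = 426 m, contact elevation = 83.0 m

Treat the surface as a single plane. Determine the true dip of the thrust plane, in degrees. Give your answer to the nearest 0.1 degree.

18.9°

Two edge vectors: P→Q = (128, 135, -4.6), P→R = (43, 148, 20.7).
Normal n = (P→Q) × (P→R) = (3475.3, -2847.4, 13139).
So ∂z/∂easting = −n_x/n_z = −0.26450 and ∂z/∂northing = −n_y/n_z = 0.21671.
Gradient magnitude |∇z| = √(a² + b²) = √(0.06996 + 0.04696) = 0.34195.
True dip = arctan(0.34195) = 18.9°, dipping toward SE (azimuth ≈ 129°).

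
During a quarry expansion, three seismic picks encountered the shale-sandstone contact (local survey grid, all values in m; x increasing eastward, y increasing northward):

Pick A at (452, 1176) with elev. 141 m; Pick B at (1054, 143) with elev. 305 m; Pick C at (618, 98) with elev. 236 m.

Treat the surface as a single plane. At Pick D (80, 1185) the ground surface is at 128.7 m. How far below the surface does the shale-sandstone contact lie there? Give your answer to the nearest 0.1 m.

Let the plane be z = a·x + b·y + c.
Pick B−Pick A: 602a − 1033b = 164;  Pick C−Pick A: 166a − 1078b = 95.
Solving gives a = 0.164734, b = −0.062759.
Then c = 141 − a·452 − b·1176 = 140.34.
At (80, 1185): z_contact = 13.18 − 74.37 + 140.34 = 79.15 m.
Depth below ground = 128.7 − 79.15 = 49.5 m.

49.5 m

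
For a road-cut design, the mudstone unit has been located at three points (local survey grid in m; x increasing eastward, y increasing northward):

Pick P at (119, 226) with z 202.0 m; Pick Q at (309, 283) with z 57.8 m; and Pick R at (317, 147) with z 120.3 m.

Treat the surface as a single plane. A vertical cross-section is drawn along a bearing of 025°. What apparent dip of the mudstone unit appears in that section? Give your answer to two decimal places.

35.26°

Two edge vectors: Pick P→Pick Q = (190, 57, -144.2), Pick P→Pick R = (198, -79, -81.7).
Normal n = (Pick P→Pick Q) × (Pick P→Pick R) = (-16048.7, -13028.6, -26296).
So ∂z/∂x = −n_x/n_z = −0.61031 and ∂z/∂y = −n_y/n_z = −0.49546.
Unit vector along 025° is (sin 25°, cos 25°) = (0.4226, 0.9063).
Slope in that direction = a·(0.4226) + b·(0.9063) = −0.70697.
Apparent dip = arctan|0.70697| = 35.26° (true dip is 38.2°, so apparent ≤ true as expected).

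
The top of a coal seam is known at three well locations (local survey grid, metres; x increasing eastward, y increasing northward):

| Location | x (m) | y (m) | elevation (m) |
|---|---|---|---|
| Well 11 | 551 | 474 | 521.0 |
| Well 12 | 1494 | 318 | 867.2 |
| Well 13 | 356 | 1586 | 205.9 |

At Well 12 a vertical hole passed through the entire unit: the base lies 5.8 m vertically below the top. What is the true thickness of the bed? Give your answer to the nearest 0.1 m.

Two edge vectors: Well 11→Well 12 = (943, -156, 346.2), Well 11→Well 13 = (-195, 1112, -315.1).
Normal n = (Well 11→Well 12) × (Well 11→Well 13) = (-335818.8, 229630.3, 1018196).
So ∂z/∂x = −n_x/n_z = 0.32982 and ∂z/∂y = −n_y/n_z = −0.22553.
|∇z| = √(a²+b²) = 0.39955, so dip δ = arctan(0.39955) = 21.78°.
True thickness = vertical thickness × cos δ = 5.8 × cos 21.78° = 5.4 m.

5.4 m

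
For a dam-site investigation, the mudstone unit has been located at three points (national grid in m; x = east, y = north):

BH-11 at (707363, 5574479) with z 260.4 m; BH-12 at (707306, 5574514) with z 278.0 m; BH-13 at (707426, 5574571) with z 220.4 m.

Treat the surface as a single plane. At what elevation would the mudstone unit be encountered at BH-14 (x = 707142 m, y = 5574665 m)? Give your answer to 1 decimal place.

320.7 m

Let the plane be z = a·x + b·y + c.
BH-12−BH-11: −57a + 35b = 17.6;  BH-13−BH-11: 63a + 92b = −40.
Solving gives a = −0.405316150, b = −0.157229158.
Then c = 260.4 − a·707363 − b·5574479 = 1163436.69.
At (707142, 5574665): z = −286616.1 − 876499.9 + 1163436.69 = 320.7 m.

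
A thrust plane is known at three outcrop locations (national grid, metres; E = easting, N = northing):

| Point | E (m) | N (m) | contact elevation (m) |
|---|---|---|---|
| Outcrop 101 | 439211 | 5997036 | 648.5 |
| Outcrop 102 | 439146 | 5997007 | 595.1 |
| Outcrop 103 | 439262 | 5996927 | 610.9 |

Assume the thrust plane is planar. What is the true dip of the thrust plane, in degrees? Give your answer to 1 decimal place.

Two edge vectors: Outcrop 101→Outcrop 102 = (-65, -29, -53.4), Outcrop 101→Outcrop 103 = (51, -109, -37.6).
Normal n = (Outcrop 101→Outcrop 102) × (Outcrop 101→Outcrop 103) = (-4730.2, -5167.4, 8564).
So ∂z/∂E = −n_x/n_z = 0.55234 and ∂z/∂N = −n_y/n_z = 0.60339.
Gradient magnitude |∇z| = √(a² + b²) = √(0.30507 + 0.36407) = 0.81802.
True dip = arctan(0.81802) = 39.3°, dipping toward SW (azimuth ≈ 222°).

39.3°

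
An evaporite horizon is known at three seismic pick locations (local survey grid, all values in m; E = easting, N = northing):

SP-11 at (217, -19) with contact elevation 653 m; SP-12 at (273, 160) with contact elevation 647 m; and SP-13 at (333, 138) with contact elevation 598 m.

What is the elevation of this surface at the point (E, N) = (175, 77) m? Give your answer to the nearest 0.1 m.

703.3 m

Let the plane be z = a·E + b·N + c.
SP-12−SP-11: 56a + 179b = −6;  SP-13−SP-11: 116a + 157b = −55.
Solving gives a = −0.74365, b = 0.19913.
Then c = 653 − a·217 − b·-19 = 818.16.
At (175, 77): z = −130.1 + 15.3 + 818.16 = 703.3 m.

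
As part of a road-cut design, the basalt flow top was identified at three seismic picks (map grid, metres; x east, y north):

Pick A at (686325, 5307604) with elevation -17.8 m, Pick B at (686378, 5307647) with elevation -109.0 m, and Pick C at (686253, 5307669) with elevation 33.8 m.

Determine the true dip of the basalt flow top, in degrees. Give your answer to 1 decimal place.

Two edge vectors: Pick A→Pick B = (53, 43, -91.2), Pick A→Pick C = (-72, 65, 51.6).
Normal n = (Pick A→Pick B) × (Pick A→Pick C) = (8146.8, 3831.6, 6541).
So ∂z/∂x = −n_x/n_z = −1.24550 and ∂z/∂y = −n_y/n_z = −0.58578.
Gradient magnitude |∇z| = √(a² + b²) = √(1.55126 + 0.34314) = 1.37637.
True dip = arctan(1.37637) = 54.0°, dipping toward ENE (azimuth ≈ 065°).

54.0°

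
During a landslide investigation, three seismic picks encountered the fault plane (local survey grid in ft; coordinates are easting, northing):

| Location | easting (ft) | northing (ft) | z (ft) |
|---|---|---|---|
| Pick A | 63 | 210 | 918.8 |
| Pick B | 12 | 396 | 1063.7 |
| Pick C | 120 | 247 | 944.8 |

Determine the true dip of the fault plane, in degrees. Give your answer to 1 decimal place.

37.5°

Two edge vectors: Pick A→Pick B = (-51, 186, 144.9), Pick A→Pick C = (57, 37, 26).
Normal n = (Pick A→Pick B) × (Pick A→Pick C) = (-525.3, 9585.3, -12489).
So ∂z/∂easting = −n_x/n_z = −0.04206 and ∂z/∂northing = −n_y/n_z = 0.76750.
Gradient magnitude |∇z| = √(a² + b²) = √(0.00177 + 0.58906) = 0.76865.
True dip = arctan(0.76865) = 37.5°, dipping toward S (azimuth ≈ 177°).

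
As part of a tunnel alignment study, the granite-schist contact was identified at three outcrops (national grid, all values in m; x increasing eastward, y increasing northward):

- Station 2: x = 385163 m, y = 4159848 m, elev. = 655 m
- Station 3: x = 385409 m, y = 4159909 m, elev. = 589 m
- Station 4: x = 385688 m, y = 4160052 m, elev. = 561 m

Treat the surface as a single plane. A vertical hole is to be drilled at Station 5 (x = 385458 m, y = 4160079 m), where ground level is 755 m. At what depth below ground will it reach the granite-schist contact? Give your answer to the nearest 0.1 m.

79.0 m

Let the plane be z = a·x + b·y + c.
Station 3−Station 2: 246a + 61b = −66;  Station 4−Station 2: 525a + 204b = −94.
Solving gives a = −0.425684234, b = 0.634726582.
Then c = 655 − a·385163 − b·4159848 = −2475753.29.
At (385458, 4160079): z_contact = −164083.39 + 2640512.72 − 2475753.29 = 676.04 m.
Depth below ground = 755 − 676.04 = 79.0 m.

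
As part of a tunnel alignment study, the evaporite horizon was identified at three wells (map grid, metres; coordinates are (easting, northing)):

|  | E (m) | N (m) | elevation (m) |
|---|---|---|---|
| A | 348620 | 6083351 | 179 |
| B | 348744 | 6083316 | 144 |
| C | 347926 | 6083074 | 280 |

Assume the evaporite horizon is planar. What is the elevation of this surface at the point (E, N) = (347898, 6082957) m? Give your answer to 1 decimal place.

262.8 m

Let the plane be z = a·E + b·N + c.
B−A: 124a − 35b = −35;  C−A: −694a − 277b = 101.
Solving gives a = −0.225621611, b = 0.200654865.
Then c = 179 − a·348620 − b·6083351 = −1141818.77.
At (347898, 6082957): z = −78493.3 + 1220574.9 − 1141818.77 = 262.8 m.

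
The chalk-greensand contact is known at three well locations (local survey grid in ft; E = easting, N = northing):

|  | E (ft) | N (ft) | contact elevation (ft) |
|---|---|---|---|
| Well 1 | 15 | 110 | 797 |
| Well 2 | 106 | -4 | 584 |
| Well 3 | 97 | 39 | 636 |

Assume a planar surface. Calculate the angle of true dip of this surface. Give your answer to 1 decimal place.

Two edge vectors: Well 1→Well 2 = (91, -114, -213), Well 1→Well 3 = (82, -71, -161).
Normal n = (Well 1→Well 2) × (Well 1→Well 3) = (3231, -2815, 2887).
So ∂z/∂E = −n_x/n_z = −1.11915 and ∂z/∂N = −n_y/n_z = 0.97506.
Gradient magnitude |∇z| = √(a² + b²) = √(1.25251 + 0.95074) = 1.48434.
True dip = arctan(1.48434) = 56.0°, dipping toward SE (azimuth ≈ 131°).

56.0°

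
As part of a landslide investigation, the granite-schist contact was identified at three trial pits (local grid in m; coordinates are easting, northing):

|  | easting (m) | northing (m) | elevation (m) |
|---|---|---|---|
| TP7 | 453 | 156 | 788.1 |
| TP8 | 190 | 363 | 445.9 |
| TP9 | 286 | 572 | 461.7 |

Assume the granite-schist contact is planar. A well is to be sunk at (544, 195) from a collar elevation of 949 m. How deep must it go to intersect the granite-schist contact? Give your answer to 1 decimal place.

Two edge vectors: TP7→TP8 = (-263, 207, -342.2), TP7→TP9 = (-167, 416, -326.4).
Normal n = (TP7→TP8) × (TP7→TP9) = (74790.4, -28695.8, -74839).
So ∂z/∂easting = −n_x/n_z = 0.99935 and ∂z/∂northing = −n_y/n_z = −0.38343.
Intercept c from TP7: 788.1 − 452.71 + 59.82 = 395.21.
At (544, 195): z_contact = 543.65 − 74.77 + 395.21 = 864.09 m.
Depth below ground = 949 − 864.09 = 84.9 m.

84.9 m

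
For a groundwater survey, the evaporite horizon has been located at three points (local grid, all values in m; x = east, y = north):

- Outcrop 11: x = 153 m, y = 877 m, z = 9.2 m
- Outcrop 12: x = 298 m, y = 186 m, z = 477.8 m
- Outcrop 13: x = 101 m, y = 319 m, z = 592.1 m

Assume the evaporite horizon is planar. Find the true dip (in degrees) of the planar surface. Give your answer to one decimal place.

Two edge vectors: Outcrop 11→Outcrop 12 = (145, -691, 468.6), Outcrop 11→Outcrop 13 = (-52, -558, 582.9).
Normal n = (Outcrop 11→Outcrop 12) × (Outcrop 11→Outcrop 13) = (-141305.1, -108887.7, -116842).
So ∂z/∂x = −n_x/n_z = −1.20937 and ∂z/∂y = −n_y/n_z = −0.93192.
Gradient magnitude |∇z| = √(a² + b²) = √(1.46257 + 0.86848) = 1.52678.
True dip = arctan(1.52678) = 56.8°, dipping toward NE (azimuth ≈ 052°).

56.8°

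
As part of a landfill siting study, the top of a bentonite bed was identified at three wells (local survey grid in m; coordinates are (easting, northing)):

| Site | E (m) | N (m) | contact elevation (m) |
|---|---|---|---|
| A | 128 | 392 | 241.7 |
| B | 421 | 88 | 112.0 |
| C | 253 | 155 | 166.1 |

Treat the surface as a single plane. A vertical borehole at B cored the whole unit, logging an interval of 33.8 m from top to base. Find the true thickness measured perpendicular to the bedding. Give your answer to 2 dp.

32.28 m

Two edge vectors: A→B = (293, -304, -129.7), A→C = (125, -237, -75.6).
Normal n = (A→B) × (A→C) = (-7756.5, 5938.3, -31441).
So ∂z/∂E = −n_x/n_z = −0.24670 and ∂z/∂N = −n_y/n_z = 0.18887.
|∇z| = √(a²+b²) = 0.31070, so dip δ = arctan(0.31070) = 17.26°.
True thickness = vertical thickness × cos δ = 33.8 × cos 17.26° = 32.28 m.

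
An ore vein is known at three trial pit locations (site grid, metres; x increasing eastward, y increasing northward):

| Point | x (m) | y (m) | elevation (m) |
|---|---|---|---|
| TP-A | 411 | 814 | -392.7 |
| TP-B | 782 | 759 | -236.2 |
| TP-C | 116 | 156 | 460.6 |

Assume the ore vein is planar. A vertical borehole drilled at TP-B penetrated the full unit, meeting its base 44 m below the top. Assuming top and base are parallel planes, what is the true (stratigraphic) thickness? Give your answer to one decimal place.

25.5 m

Two edge vectors: TP-A→TP-B = (371, -55, 156.5), TP-A→TP-C = (-295, -658, 853.3).
Normal n = (TP-A→TP-B) × (TP-A→TP-C) = (56045.5, -362741.8, -260343).
So ∂z/∂x = −n_x/n_z = 0.21528 and ∂z/∂y = −n_y/n_z = −1.39332.
|∇z| = √(a²+b²) = 1.40986, so dip δ = arctan(1.40986) = 54.65°.
True thickness = vertical thickness × cos δ = 44 × cos 54.65° = 25.5 m.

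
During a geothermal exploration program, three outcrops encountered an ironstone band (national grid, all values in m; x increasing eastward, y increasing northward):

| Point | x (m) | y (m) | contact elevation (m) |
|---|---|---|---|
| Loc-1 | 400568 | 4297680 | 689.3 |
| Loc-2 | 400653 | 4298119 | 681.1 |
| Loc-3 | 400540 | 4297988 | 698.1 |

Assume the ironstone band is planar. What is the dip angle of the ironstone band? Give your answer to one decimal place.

9.5°

Two edge vectors: Loc-1→Loc-2 = (85, 439, -8.2), Loc-1→Loc-3 = (-28, 308, 8.8).
Normal n = (Loc-1→Loc-2) × (Loc-1→Loc-3) = (6388.8, -518.4, 38472).
So ∂z/∂x = −n_x/n_z = −0.16606 and ∂z/∂y = −n_y/n_z = 0.01347.
Gradient magnitude |∇z| = √(a² + b²) = √(0.02758 + 0.00018) = 0.16661.
True dip = arctan(0.16661) = 9.5°, dipping toward E (azimuth ≈ 095°).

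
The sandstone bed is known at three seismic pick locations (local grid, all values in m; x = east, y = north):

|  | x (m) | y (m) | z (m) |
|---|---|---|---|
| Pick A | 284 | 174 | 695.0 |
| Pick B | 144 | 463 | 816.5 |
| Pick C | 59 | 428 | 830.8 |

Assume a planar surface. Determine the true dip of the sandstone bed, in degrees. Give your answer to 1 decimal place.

21.9°

Let the plane be z = a·x + b·y + c.
Pick B−Pick A: −140a + 289b = 121.5;  Pick C−Pick A: −225a + 254b = 135.8.
Solving gives a = −0.28458, b = 0.28256.
Gradient magnitude |∇z| = √(a² + b²) = √(0.08099 + 0.07984) = 0.40103.
True dip = arctan(0.40103) = 21.9°, dipping toward SE (azimuth ≈ 135°).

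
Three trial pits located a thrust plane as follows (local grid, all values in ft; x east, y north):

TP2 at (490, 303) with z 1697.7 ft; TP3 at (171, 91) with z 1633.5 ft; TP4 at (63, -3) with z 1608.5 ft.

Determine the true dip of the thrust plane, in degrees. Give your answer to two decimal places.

10.19°

Two edge vectors: TP2→TP3 = (-319, -212, -64.2), TP2→TP4 = (-427, -306, -89.2).
Normal n = (TP2→TP3) × (TP2→TP4) = (-734.8, -1041.4, 7090).
So ∂z/∂x = −n_x/n_z = 0.10364 and ∂z/∂y = −n_y/n_z = 0.14688.
Gradient magnitude |∇z| = √(a² + b²) = √(0.01074 + 0.02157) = 0.17977.
True dip = arctan(0.17977) = 10.19°, dipping toward SW (azimuth ≈ 215°).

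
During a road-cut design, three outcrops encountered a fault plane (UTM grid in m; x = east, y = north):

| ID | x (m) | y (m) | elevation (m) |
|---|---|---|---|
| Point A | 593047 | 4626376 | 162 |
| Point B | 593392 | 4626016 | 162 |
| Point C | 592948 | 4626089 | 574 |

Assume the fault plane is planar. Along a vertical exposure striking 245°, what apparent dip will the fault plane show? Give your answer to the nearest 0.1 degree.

Let the plane be z = a·x + b·y + c.
Point B−Point A: 345a − 360b = 0;  Point C−Point A: −99a − 287b = 412.
Solving gives a = −1.10148, b = −1.05559.
Unit vector along 245° is (sin 245°, cos 245°) = (-0.9063, -0.4226).
Slope in that direction = a·(-0.9063) + b·(-0.4226) = 1.44439.
Apparent dip = arctan|1.44439| = 55.3° (true dip is 56.8°, so apparent ≤ true as expected).

55.3°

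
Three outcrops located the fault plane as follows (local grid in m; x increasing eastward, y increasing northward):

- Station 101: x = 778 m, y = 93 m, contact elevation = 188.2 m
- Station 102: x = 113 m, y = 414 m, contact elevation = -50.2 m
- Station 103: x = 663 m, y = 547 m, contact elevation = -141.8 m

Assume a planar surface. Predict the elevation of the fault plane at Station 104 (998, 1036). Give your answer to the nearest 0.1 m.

-493.3 m

Let the plane be z = a·x + b·y + c.
Station 102−Station 101: −665a + 321b = −238.4;  Station 103−Station 101: −115a + 454b = −330.
Solving gives a = 0.008693, b = −0.724670.
Then c = 188.2 − a·778 − b·93 = 248.83.
At (998, 1036): z = 8.7 − 750.8 + 248.83 = -493.3 m.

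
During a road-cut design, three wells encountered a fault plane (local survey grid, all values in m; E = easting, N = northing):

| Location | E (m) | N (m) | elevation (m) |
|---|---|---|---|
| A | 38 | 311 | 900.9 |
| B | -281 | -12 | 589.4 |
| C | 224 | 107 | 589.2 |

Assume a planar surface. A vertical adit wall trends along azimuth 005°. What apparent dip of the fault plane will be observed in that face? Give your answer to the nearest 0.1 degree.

Let the plane be z = a·E + b·N + c.
B−A: −319a − 323b = −311.5;  C−A: 186a − 204b = −311.7.
Solving gives a = −0.29670, b = 1.25742.
Unit vector along 005° is (sin 5°, cos 5°) = (0.0872, 0.9962).
Slope in that direction = a·(0.0872) + b·(0.9962) = 1.22678.
Apparent dip = arctan|1.22678| = 50.8° (true dip is 52.3°, so apparent ≤ true as expected).

50.8°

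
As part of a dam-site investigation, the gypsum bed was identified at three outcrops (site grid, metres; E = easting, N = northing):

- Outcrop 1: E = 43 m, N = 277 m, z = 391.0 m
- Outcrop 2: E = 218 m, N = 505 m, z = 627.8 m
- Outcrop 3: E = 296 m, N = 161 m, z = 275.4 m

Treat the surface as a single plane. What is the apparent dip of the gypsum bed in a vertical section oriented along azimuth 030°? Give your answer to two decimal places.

41.90°

Two edge vectors: Outcrop 1→Outcrop 2 = (175, 228, 236.8), Outcrop 1→Outcrop 3 = (253, -116, -115.6).
Normal n = (Outcrop 1→Outcrop 2) × (Outcrop 1→Outcrop 3) = (1112, 80140.4, -77984).
So ∂z/∂E = −n_x/n_z = 0.01426 and ∂z/∂N = −n_y/n_z = 1.02765.
Unit vector along 030° is (sin 30°, cos 30°) = (0.5000, 0.8660).
Slope in that direction = a·(0.5000) + b·(0.8660) = 0.89710.
Apparent dip = arctan|0.89710| = 41.90° (true dip is 45.8°, so apparent ≤ true as expected).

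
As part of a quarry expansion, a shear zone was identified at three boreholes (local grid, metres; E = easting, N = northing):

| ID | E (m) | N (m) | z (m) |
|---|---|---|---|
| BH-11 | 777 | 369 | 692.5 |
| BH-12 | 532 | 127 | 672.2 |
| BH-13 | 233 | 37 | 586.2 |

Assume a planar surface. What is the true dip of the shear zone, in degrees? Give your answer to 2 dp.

Two edge vectors: BH-11→BH-12 = (-245, -242, -20.3), BH-11→BH-13 = (-544, -332, -106.3).
Normal n = (BH-11→BH-12) × (BH-11→BH-13) = (18985, -15000.3, -50308).
So ∂z/∂E = −n_x/n_z = 0.37738 and ∂z/∂N = −n_y/n_z = −0.29817.
Gradient magnitude |∇z| = √(a² + b²) = √(0.14241 + 0.08890) = 0.48095.
True dip = arctan(0.48095) = 25.69°, dipping toward NW (azimuth ≈ 308°).

25.69°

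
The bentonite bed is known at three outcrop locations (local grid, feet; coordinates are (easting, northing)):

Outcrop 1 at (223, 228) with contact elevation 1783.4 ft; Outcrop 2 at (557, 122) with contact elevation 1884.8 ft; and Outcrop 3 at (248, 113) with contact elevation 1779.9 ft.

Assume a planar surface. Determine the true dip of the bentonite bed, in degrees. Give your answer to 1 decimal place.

19.4°

Two edge vectors: Outcrop 1→Outcrop 2 = (334, -106, 101.4), Outcrop 1→Outcrop 3 = (25, -115, -3.5).
Normal n = (Outcrop 1→Outcrop 2) × (Outcrop 1→Outcrop 3) = (12032, 3704, -35760).
So ∂z/∂E = −n_x/n_z = 0.33647 and ∂z/∂N = −n_y/n_z = 0.10358.
Gradient magnitude |∇z| = √(a² + b²) = √(0.11321 + 0.01073) = 0.35205.
True dip = arctan(0.35205) = 19.4°, dipping toward WSW (azimuth ≈ 253°).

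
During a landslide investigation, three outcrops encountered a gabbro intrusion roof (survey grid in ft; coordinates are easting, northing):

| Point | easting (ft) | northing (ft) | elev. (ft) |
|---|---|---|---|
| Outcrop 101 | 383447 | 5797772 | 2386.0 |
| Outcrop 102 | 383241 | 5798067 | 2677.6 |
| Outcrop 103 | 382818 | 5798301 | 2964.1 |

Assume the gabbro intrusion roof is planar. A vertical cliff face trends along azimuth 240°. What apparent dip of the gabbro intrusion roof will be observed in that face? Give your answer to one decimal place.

Let the plane be z = a·easting + b·northing + c.
Outcrop 102−Outcrop 101: −206a + 295b = 291.6;  Outcrop 103−Outcrop 101: −629a + 529b = 578.1.
Solving gives a = −0.21263, b = 0.84000.
Unit vector along 240° is (sin 240°, cos 240°) = (-0.8660, -0.5000).
Slope in that direction = a·(-0.8660) + b·(-0.5000) = −0.23586.
Apparent dip = arctan|0.23586| = 13.3° (true dip is 40.9°, so apparent ≤ true as expected).

13.3°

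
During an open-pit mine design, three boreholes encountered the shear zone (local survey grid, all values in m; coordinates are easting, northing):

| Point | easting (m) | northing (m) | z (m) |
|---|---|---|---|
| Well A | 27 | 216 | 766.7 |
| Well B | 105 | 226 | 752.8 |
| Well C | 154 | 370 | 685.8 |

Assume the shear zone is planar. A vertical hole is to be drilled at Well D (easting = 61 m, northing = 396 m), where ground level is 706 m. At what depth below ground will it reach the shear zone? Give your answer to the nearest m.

Let the plane be z = a·easting + b·northing + c.
Well B−Well A: 78a + 10b = −13.9;  Well C−Well A: 127a + 154b = −80.9.
Solving gives a = −0.12396, b = −0.42310.
Then c = 766.7 − a·27 − b·216 = 861.44.
At (61, 396): z_contact = −7.6 − 167.5 + 861.44 = 686.3 m.
Depth below ground = 706 − 686.3 = 20 m.

20 m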